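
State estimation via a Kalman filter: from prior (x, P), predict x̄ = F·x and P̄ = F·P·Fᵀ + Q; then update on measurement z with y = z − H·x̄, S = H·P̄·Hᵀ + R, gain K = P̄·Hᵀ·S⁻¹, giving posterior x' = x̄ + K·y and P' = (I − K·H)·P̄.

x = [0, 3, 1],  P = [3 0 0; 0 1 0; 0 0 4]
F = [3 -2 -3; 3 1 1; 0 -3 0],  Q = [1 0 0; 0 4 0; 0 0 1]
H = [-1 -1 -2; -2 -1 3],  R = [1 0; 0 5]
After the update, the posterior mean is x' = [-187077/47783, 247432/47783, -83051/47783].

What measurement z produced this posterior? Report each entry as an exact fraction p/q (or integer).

z = [2, -2]

x̄ = F·x = [-9, 4, -9]
P̄ = F·P·Fᵀ + Q = [68 13 6; 13 36 -3; 6 -3 10]
S = H·P̄·Hᵀ + R = [183 160; 160 401]
K = P̄·Hᵀ·S⁻¹ = [-16333/47783 -9093/47783; -5883/47783 -6113/47783; -12583/47783 7523/47783]
x' − x̄ = [242970/47783, 56300/47783, 346996/47783] = K·y
y = (KᵀK)⁻¹·Kᵀ·(x' − x̄) = [-21, 11]
z = y + H·x̄ = [-21, 11] + [23, -13] = [2, -2]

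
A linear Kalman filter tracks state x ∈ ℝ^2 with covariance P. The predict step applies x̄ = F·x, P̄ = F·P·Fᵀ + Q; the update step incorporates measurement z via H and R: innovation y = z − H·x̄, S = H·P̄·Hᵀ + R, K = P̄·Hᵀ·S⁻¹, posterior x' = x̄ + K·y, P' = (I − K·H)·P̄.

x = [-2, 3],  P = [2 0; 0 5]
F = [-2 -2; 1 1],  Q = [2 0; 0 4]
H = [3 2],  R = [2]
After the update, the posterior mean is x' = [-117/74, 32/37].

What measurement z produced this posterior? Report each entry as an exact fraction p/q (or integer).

z = [-3]

x̄ = F·x = [-2, 1]
P̄ = F·P·Fᵀ + Q = [30 -14; -14 11]
S = H·P̄·Hᵀ + R = [148]
K = P̄·Hᵀ·S⁻¹ = [31/74; -5/37]
x' − x̄ = [31/74, -5/37] = K·y
y = (KᵀK)⁻¹·Kᵀ·(x' − x̄) = [1]
z = y + H·x̄ = [1] + [-4] = [-3]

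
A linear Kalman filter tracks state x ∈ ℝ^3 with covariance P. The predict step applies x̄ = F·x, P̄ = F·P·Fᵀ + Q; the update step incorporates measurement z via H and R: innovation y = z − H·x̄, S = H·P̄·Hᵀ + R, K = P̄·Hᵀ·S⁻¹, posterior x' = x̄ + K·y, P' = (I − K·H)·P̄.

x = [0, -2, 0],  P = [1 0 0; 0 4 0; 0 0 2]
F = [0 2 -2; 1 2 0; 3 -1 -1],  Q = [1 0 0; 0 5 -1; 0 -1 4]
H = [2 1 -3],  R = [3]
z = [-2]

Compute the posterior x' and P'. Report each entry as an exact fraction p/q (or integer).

x̄ = F·x = [-4, -4, 2]
P̄ = F·P·Fᵀ + Q = [25 16 -4; 16 22 -6; -4 -6 19]
y = z − H·x̄ = [16]
S = H·P̄·Hᵀ + R = [444]
K = P̄·Hᵀ·S⁻¹ = [13/74; 6/37; -71/444]
x' = x̄ + K·y = [-44/37, -52/37, -62/111]
P' = (I − K·H)·P̄ = [418/37 124/37 627/74; 124/37 382/37 204/37; 627/74 204/37 3395/444]

x' = [-44/37, -52/37, -62/111]
P' = [418/37 124/37 627/74; 124/37 382/37 204/37; 627/74 204/37 3395/444]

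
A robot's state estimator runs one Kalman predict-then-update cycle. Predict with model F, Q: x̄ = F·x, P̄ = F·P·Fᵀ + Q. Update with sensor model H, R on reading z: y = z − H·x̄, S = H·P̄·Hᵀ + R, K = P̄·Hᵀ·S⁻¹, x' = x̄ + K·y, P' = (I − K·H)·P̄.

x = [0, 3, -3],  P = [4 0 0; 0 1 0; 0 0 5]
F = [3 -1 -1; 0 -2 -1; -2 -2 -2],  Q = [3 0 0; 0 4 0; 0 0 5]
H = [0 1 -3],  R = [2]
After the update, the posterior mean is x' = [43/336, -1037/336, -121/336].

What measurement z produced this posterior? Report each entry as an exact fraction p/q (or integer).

x̄ = F·x = [0, -3, 0]
P̄ = F·P·Fᵀ + Q = [45 7 -12; 7 13 14; -12 14 45]
S = H·P̄·Hᵀ + R = [336]
K = P̄·Hᵀ·S⁻¹ = [43/336; -29/336; -121/336]
x' − x̄ = [43/336, -29/336, -121/336] = K·y
y = (KᵀK)⁻¹·Kᵀ·(x' − x̄) = [1]
z = y + H·x̄ = [1] + [-3] = [-2]

z = [-2]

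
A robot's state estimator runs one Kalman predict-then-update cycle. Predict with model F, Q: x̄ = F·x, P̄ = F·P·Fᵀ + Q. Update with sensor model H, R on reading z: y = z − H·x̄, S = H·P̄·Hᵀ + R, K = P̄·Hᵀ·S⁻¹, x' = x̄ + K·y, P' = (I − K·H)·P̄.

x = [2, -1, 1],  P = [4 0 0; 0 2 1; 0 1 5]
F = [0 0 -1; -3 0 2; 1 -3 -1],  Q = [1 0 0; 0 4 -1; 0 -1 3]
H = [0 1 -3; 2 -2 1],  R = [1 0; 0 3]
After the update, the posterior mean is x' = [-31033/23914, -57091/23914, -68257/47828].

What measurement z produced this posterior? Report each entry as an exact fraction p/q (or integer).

x̄ = F·x = [-1, -4, 4]
P̄ = F·P·Fᵀ + Q = [6 -10 8; -10 60 -29; 8 -29 36]
S = H·P̄·Hᵀ + R = [559 -499; -499 531]
K = P̄·Hᵀ·S⁻¹ = [953/23914 2697/23914; -3137/23914 -10559/23914; -17857/47828 -6873/47828]
x' − x̄ = [-7119/23914, 38565/23914, -259569/47828] = K·y
y = (KᵀK)⁻¹·Kᵀ·(x' − x̄) = [18, -9]
z = y + H·x̄ = [18, -9] + [-16, 10] = [2, 1]

z = [2, 1]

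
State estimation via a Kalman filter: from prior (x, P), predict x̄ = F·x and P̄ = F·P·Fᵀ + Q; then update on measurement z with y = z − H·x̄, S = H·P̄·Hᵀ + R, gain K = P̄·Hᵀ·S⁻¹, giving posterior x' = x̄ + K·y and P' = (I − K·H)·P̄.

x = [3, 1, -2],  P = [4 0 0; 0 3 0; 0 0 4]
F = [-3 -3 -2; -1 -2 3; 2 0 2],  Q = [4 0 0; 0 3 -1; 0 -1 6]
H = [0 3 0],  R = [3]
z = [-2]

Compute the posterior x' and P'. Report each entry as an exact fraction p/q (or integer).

x̄ = F·x = [-8, -11, 2]
P̄ = F·P·Fᵀ + Q = [83 6 -40; 6 55 15; -40 15 38]
y = z − H·x̄ = [31]
S = H·P̄·Hᵀ + R = [498]
K = P̄·Hᵀ·S⁻¹ = [3/83; 55/166; 15/166]
x' = x̄ + K·y = [-571/83, -121/166, 797/166]
P' = (I − K·H)·P̄ = [6835/83 3/83 -3455/83; 3/83 55/166 15/166; -3455/83 15/166 5633/166]

x' = [-571/83, -121/166, 797/166]
P' = [6835/83 3/83 -3455/83; 3/83 55/166 15/166; -3455/83 15/166 5633/166]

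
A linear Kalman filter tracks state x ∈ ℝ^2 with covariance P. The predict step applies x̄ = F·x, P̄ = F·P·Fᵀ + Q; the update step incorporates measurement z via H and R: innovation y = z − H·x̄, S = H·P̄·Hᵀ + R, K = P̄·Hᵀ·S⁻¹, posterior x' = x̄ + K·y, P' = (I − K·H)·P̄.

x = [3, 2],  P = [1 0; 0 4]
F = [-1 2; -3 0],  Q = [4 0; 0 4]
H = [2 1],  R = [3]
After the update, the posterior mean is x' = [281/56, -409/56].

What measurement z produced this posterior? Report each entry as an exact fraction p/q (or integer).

x̄ = F·x = [1, -9]
P̄ = F·P·Fᵀ + Q = [21 3; 3 13]
S = H·P̄·Hᵀ + R = [112]
K = P̄·Hᵀ·S⁻¹ = [45/112; 19/112]
x' − x̄ = [225/56, 95/56] = K·y
y = (KᵀK)⁻¹·Kᵀ·(x' − x̄) = [10]
z = y + H·x̄ = [10] + [-7] = [3]

z = [3]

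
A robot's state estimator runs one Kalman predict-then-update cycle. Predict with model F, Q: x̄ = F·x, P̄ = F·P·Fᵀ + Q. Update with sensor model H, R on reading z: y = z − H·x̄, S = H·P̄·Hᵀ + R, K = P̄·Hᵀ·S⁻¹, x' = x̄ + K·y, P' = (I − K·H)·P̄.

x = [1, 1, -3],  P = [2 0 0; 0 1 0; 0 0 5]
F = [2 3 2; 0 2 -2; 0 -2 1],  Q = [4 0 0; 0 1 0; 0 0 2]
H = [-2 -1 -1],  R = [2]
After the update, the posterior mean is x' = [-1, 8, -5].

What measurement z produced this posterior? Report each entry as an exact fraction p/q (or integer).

z = [-1]

x̄ = F·x = [-1, 8, -5]
P̄ = F·P·Fᵀ + Q = [41 -14 4; -14 25 -14; 4 -14 11]
S = H·P̄·Hᵀ + R = [134]
K = P̄·Hᵀ·S⁻¹ = [-36/67; 17/134; -5/134]
x' − x̄ = [0, 0, 0] = K·y
y = (KᵀK)⁻¹·Kᵀ·(x' − x̄) = [0]
z = y + H·x̄ = [0] + [-1] = [-1]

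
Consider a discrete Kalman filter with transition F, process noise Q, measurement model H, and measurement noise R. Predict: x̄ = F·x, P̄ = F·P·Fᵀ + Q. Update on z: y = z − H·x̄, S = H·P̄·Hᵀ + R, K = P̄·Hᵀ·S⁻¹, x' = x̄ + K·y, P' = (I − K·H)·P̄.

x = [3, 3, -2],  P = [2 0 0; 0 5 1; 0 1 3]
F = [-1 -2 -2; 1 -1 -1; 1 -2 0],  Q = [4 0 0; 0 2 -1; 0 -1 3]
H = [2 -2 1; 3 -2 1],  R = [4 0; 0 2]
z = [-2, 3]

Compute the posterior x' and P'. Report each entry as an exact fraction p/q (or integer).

x̄ = F·x = [-5, 2, -3]
P̄ = F·P·Fᵀ + Q = [46 18 22; 18 14 13; 22 13 25]
y = z − H·x̄ = [15, 25]
S = H·P̄·Hᵀ + R = [161 235; 235 361]
K = P̄·Hᵀ·S⁻¹ = [-491/1448 817/1448; -99/181 84/181; 31/362 45/362]
x' = x̄ + K·y = [1455/362, 977/181, 252/181]
P' = (I − K·H)·P̄ = [1799/724 564/181 -17/181; 564/181 1337/181 1150/181; -17/181 1150/181 2396/181]

x' = [1455/362, 977/181, 252/181]
P' = [1799/724 564/181 -17/181; 564/181 1337/181 1150/181; -17/181 1150/181 2396/181]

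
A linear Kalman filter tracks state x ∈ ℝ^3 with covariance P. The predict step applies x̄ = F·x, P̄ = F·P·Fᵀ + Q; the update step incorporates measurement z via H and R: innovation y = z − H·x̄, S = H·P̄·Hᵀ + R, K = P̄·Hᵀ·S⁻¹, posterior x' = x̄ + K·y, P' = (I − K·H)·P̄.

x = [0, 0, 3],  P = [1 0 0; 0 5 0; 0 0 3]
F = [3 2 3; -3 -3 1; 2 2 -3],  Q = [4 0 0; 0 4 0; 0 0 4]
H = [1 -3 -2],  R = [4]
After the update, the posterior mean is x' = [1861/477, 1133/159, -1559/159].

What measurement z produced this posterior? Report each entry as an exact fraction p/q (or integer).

x̄ = F·x = [9, 3, -9]
P̄ = F·P·Fᵀ + Q = [60 -30 -1; -30 61 -45; -1 -45 55]
S = H·P̄·Hᵀ + R = [477]
K = P̄·Hᵀ·S⁻¹ = [152/477; -41/159; 8/159]
x' − x̄ = [-2432/477, 656/159, -128/159] = K·y
y = (KᵀK)⁻¹·Kᵀ·(x' − x̄) = [-16]
z = y + H·x̄ = [-16] + [18] = [2]

z = [2]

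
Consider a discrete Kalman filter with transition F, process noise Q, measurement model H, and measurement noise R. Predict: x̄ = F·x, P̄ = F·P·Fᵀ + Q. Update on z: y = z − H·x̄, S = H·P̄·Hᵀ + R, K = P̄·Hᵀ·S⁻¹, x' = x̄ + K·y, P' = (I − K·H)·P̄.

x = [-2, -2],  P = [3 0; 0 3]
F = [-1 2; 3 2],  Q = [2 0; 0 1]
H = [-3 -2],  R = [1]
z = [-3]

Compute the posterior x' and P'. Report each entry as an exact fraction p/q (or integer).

x' = [953/350, -919/350]
P' = [2701/350 -4023/350; -4023/350 6079/350]

x̄ = F·x = [-2, -10]
P̄ = F·P·Fᵀ + Q = [17 3; 3 40]
y = z − H·x̄ = [-29]
S = H·P̄·Hᵀ + R = [350]
K = P̄·Hᵀ·S⁻¹ = [-57/350; -89/350]
x' = x̄ + K·y = [953/350, -919/350]
P' = (I − K·H)·P̄ = [2701/350 -4023/350; -4023/350 6079/350]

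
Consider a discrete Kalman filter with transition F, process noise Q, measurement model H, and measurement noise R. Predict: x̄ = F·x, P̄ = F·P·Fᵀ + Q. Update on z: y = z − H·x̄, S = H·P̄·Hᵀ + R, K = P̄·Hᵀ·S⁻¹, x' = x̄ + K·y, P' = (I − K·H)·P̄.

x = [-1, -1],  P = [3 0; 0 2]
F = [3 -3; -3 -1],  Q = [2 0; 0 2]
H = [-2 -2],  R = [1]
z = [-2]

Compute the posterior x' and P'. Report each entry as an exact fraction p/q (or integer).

x̄ = F·x = [0, 4]
P̄ = F·P·Fᵀ + Q = [47 -21; -21 31]
y = z − H·x̄ = [6]
S = H·P̄·Hᵀ + R = [145]
K = P̄·Hᵀ·S⁻¹ = [-52/145; -4/29]
x' = x̄ + K·y = [-312/145, 92/29]
P' = (I − K·H)·P̄ = [4111/145 -817/29; -817/29 819/29]

x' = [-312/145, 92/29]
P' = [4111/145 -817/29; -817/29 819/29]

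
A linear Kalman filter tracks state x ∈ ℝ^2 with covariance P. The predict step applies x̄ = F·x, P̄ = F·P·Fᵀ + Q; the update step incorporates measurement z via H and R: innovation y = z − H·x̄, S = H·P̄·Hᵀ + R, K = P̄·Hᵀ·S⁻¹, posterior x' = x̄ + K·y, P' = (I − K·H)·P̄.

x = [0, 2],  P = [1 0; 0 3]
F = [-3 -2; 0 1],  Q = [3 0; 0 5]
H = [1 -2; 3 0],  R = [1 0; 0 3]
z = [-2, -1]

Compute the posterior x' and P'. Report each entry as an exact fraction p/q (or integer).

x̄ = F·x = [-4, 2]
P̄ = F·P·Fᵀ + Q = [24 -6; -6 8]
y = z − H·x̄ = [6, 11]
S = H·P̄·Hᵀ + R = [81 108; 108 219]
K = P̄·Hᵀ·S⁻¹ = [4/225 8/25; -958/2025 34/225]
x' = x̄ + K·y = [-28/75, 556/675]
P' = (I − K·H)·P̄ = [8/25 34/225; 34/225 632/2025]

x' = [-28/75, 556/675]
P' = [8/25 34/225; 34/225 632/2025]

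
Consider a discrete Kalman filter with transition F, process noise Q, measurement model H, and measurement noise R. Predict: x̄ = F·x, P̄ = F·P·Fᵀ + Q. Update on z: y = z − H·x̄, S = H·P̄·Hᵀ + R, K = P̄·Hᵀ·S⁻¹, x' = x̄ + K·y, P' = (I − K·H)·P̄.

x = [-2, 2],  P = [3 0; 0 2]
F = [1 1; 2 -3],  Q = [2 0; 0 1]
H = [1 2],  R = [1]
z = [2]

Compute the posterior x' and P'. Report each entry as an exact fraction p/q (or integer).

x' = [7/6, 1/3]
P' = [875/132 -217/66; -217/66 62/33]

x̄ = F·x = [0, -10]
P̄ = F·P·Fᵀ + Q = [7 0; 0 31]
y = z − H·x̄ = [22]
S = H·P̄·Hᵀ + R = [132]
K = P̄·Hᵀ·S⁻¹ = [7/132; 31/66]
x' = x̄ + K·y = [7/6, 1/3]
P' = (I − K·H)·P̄ = [875/132 -217/66; -217/66 62/33]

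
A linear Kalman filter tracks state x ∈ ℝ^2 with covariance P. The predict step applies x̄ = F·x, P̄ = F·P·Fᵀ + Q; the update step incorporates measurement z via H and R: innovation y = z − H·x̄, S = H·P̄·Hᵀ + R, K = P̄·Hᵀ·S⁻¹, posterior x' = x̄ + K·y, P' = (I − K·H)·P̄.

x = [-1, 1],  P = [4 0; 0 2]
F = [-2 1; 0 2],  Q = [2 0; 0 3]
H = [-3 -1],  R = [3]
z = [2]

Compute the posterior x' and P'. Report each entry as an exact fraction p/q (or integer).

x' = [-89/109, 137/218]
P' = [132/109 -300/109; -300/109 1869/218]

x̄ = F·x = [3, 2]
P̄ = F·P·Fᵀ + Q = [20 4; 4 11]
y = z − H·x̄ = [13]
S = H·P̄·Hᵀ + R = [218]
K = P̄·Hᵀ·S⁻¹ = [-32/109; -23/218]
x' = x̄ + K·y = [-89/109, 137/218]
P' = (I − K·H)·P̄ = [132/109 -300/109; -300/109 1869/218]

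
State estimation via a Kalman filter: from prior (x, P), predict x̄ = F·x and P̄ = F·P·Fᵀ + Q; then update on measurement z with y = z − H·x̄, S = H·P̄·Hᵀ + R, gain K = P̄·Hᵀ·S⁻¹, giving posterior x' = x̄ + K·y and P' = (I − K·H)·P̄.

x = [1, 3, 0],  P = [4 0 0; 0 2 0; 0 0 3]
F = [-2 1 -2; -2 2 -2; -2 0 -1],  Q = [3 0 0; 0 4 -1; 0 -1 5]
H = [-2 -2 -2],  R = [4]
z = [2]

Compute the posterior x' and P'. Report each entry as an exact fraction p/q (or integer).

x̄ = F·x = [1, 4, -2]
P̄ = F·P·Fᵀ + Q = [33 32 22; 32 40 21; 22 21 24]
y = z − H·x̄ = [8]
S = H·P̄·Hᵀ + R = [992]
K = P̄·Hᵀ·S⁻¹ = [-87/496; -3/16; -67/496]
x' = x̄ + K·y = [-25/62, 5/2, -191/62]
P' = (I − K·H)·P̄ = [615/248 -5/8 -373/248; -5/8 41/8 -33/8; -373/248 -33/8 1463/248]

x' = [-25/62, 5/2, -191/62]
P' = [615/248 -5/8 -373/248; -5/8 41/8 -33/8; -373/248 -33/8 1463/248]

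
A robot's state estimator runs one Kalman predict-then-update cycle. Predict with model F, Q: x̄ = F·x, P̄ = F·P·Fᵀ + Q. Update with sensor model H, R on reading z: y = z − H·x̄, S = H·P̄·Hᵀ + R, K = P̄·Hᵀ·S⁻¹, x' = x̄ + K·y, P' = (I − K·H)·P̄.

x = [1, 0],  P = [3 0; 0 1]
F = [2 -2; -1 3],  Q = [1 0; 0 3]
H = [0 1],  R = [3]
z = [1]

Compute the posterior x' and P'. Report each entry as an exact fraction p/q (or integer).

x̄ = F·x = [2, -1]
P̄ = F·P·Fᵀ + Q = [17 -12; -12 15]
y = z − H·x̄ = [2]
S = H·P̄·Hᵀ + R = [18]
K = P̄·Hᵀ·S⁻¹ = [-2/3; 5/6]
x' = x̄ + K·y = [2/3, 2/3]
P' = (I − K·H)·P̄ = [9 -2; -2 5/2]

x' = [2/3, 2/3]
P' = [9 -2; -2 5/2]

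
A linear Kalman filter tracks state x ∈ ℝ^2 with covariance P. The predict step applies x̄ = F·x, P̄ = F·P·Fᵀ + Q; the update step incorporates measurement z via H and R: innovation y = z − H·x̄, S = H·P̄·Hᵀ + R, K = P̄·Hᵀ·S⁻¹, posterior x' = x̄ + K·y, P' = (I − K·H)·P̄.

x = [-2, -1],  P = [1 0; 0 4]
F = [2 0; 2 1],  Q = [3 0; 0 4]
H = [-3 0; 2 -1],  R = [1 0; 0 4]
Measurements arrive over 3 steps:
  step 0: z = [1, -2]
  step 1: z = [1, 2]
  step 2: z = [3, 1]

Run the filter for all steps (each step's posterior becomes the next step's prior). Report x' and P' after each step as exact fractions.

step 0: x' = [-195/446, -15/223], P' = [24/223 38/223; 38/223 692/223]
step 1: x' = [-1010/3143, -44802/22001], P' = [47/449 464/3143; 464/3143 63352/22001]
step 2: x' = [-4160543/4223278, -6114100/2111639], P' = [220749/2111639 306776/2111639; 306776/2111639 5994920/2111639]

step 0: x̄ = F·x = [-4, -5]
step 0: P̄ = F·P·Fᵀ + Q = [7 4; 4 12]
step 0: y = z − H·x̄ = [-11, 1]
step 0: S = H·P̄·Hᵀ + R = [64 -30; -30 28]
step 0: K = P̄·Hᵀ·S⁻¹ = [-72/223 5/446; -114/223 -154/223]
step 0: x' = x̄ + K·y = [-195/446, -15/223]
step 0: P' = (I − K·H)·P̄ = [24/223 38/223; 38/223 692/223]
step 1: x̄ = F·x = [-195/223, -210/223]
step 1: P̄ = F·P·Fᵀ + Q = [765/223 172/223; 172/223 1832/223]
step 1: y = z − H·x̄ = [-362/223, 626/223]
step 1: S = H·P̄·Hᵀ + R = [7108/223 -4074/223; -4074/223 5096/223]
step 1: K = P̄·Hᵀ·S⁻¹ = [-141/449 97/6286; -1392/3143 -14214/22001]
step 1: x' = x̄ + K·y = [-1010/3143, -44802/22001]
step 1: P' = (I − K·H)·P̄ = [47/449 464/3143; 464/3143 63352/22001]
step 2: x̄ = F·x = [-2020/3143, -58942/22001]
step 2: P̄ = F·P·Fᵀ + Q = [1535/449 2244/3143; 2244/3143 173560/22001]
step 2: y = z − H·x̄ = [3369/3143, -8661/22001]
step 2: S = H·P̄·Hᵀ + R = [14264/449 -57738/3143; -57738/3143 499592/22001]
step 2: K = P̄·Hᵀ·S⁻¹ = [-662247/2111639 67361/4223278; -920328/2111639 -1345342/2111639]
step 2: x' = x̄ + K·y = [-4160543/4223278, -6114100/2111639]
step 2: P' = (I − K·H)·P̄ = [220749/2111639 306776/2111639; 306776/2111639 5994920/2111639]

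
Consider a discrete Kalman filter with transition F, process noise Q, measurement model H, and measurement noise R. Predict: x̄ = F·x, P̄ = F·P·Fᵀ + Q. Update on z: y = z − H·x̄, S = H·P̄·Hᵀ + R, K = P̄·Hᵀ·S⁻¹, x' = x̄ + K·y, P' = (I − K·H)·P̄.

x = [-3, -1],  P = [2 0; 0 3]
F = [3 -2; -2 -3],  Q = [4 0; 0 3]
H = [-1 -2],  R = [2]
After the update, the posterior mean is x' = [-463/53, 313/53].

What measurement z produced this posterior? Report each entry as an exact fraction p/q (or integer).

x̄ = F·x = [-7, 9]
P̄ = F·P·Fᵀ + Q = [34 6; 6 38]
S = H·P̄·Hᵀ + R = [212]
K = P̄·Hᵀ·S⁻¹ = [-23/106; -41/106]
x' − x̄ = [-92/53, -164/53] = K·y
y = (KᵀK)⁻¹·Kᵀ·(x' − x̄) = [8]
z = y + H·x̄ = [8] + [-11] = [-3]

z = [-3]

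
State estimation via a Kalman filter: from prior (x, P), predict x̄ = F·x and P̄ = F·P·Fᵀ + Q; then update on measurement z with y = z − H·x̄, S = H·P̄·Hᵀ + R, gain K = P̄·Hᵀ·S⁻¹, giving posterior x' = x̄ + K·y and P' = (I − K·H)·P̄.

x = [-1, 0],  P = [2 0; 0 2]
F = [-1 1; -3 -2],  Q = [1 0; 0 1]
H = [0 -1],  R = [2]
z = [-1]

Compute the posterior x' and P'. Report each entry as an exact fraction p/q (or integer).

x' = [25/29, 33/29]
P' = [141/29 4/29; 4/29 54/29]

x̄ = F·x = [1, 3]
P̄ = F·P·Fᵀ + Q = [5 2; 2 27]
y = z − H·x̄ = [2]
S = H·P̄·Hᵀ + R = [29]
K = P̄·Hᵀ·S⁻¹ = [-2/29; -27/29]
x' = x̄ + K·y = [25/29, 33/29]
P' = (I − K·H)·P̄ = [141/29 4/29; 4/29 54/29]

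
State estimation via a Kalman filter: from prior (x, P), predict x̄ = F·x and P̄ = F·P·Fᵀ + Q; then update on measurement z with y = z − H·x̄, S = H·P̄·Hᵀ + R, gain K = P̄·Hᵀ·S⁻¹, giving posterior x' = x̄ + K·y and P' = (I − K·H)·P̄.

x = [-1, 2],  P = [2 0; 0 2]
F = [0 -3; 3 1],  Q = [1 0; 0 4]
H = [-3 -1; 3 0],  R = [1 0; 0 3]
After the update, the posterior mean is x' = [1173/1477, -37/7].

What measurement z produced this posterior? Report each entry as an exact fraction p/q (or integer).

x̄ = F·x = [-6, -1]
P̄ = F·P·Fᵀ + Q = [19 -6; -6 24]
S = H·P̄·Hᵀ + R = [160 -153; -153 174]
K = P̄·Hᵀ·S⁻¹ = [-51/1477 439/1477; -6/7 -6/7]
x' − x̄ = [10035/1477, -30/7] = K·y
y = (KᵀK)⁻¹·Kᵀ·(x' − x̄) = [-16, 21]
z = y + H·x̄ = [-16, 21] + [19, -18] = [3, 3]

z = [3, 3]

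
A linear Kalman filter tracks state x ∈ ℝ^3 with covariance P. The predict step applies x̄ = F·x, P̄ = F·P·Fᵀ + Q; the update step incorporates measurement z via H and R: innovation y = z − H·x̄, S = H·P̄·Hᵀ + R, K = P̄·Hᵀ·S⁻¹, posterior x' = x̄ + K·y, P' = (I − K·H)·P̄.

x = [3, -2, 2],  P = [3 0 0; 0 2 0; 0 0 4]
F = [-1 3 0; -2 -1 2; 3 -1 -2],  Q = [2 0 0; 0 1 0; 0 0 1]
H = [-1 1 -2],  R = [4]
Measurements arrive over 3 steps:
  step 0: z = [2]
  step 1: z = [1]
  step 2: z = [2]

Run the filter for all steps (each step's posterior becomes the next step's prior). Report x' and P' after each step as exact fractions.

step 0: x' = [-2741/310, 133/62, 1407/310], P' = [7081/310 -133/62 -3887/310; -133/62 117/62 87/62; -3887/310 87/62 2379/310]
step 1: x' = [3761156/735811, -210181/735811, -2405552/735811], P' = [14566094/735811 -916994/735811 -7919992/735811; -916994/735811 1215526/735811 629142/735811; -7919992/735811 629142/735811 4879803/735811]
step 2: x' = [516754933/1526871627, 709605277/1526871627, -1346821127/1526871627], P' = [28367905082/1526871627 -1733948590/1526871627 -15389857384/1526871627; -1733948590/1526871627 2507983250/1526871627 1210583414/1526871627; -15389857384/1526871627 1210583414/1526871627 9538422803/1526871627]

step 0: x̄ = F·x = [-9, 0, 7]
step 0: P̄ = F·P·Fᵀ + Q = [23 0 -15; 0 31 -32; -15 -32 46]
step 0: y = z − H·x̄ = [7]
step 0: S = H·P̄·Hᵀ + R = [310]
step 0: K = P̄·Hᵀ·S⁻¹ = [7/310; 19/62; -109/310]
step 0: x' = x̄ + K·y = [-2741/310, 133/62, 1407/310]
step 0: P' = (I − K·H)·P̄ = [7081/310 -133/62 -3887/310; -133/62 117/62 87/62; -3887/310 87/62 2379/310]
step 1: x̄ = F·x = [2368/155, 7631/310, -5851/155]
step 1: P̄ = F·P·Fᵀ + Q = [8478/155 13058/155 -20016/155; 13058/155 65431/310 -44811/155; -20016/155 -44811/155 63257/155]
step 1: y = z − H·x̄ = [-25989/310]
step 1: S = H·P̄·Hᵀ + R = [735811/310]
step 1: K = P̄·Hᵀ·S⁻¹ = [89224/735811; 218559/735811; -302618/735811]
step 1: x' = x̄ + K·y = [3761156/735811, -210181/735811, -2405552/735811]
step 1: P' = (I − K·H)·P̄ = [14566094/735811 -916994/735811 -7919992/735811; -916994/735811 1215526/735811 629142/735811; -7919992/735811 629142/735811 4879803/735811]
step 2: x̄ = F·x = [-4391699/735811, -12123235/735811, 16304753/735811]
step 2: P̄ = F·P·Fᵀ + Q = [32479414/735811 49685416/735811 -76129636/735811; 49685416/735811 136910317/735811 -183983176/735811; -76129636/735811 -183983176/735811 255623831/735811]
step 2: y = z − H·x̄ = [41812664/735811]
step 2: S = H·P̄·Hᵀ + R = [1526871627/735811]
step 2: K = P̄·Hᵀ·S⁻¹ = [169465274/1526871627; 455191253/1526871627; -619101202/1526871627]
step 2: x' = x̄ + K·y = [516754933/1526871627, 709605277/1526871627, -1346821127/1526871627]
step 2: P' = (I − K·H)·P̄ = [28367905082/1526871627 -1733948590/1526871627 -15389857384/1526871627; -1733948590/1526871627 2507983250/1526871627 1210583414/1526871627; -15389857384/1526871627 1210583414/1526871627 9538422803/1526871627]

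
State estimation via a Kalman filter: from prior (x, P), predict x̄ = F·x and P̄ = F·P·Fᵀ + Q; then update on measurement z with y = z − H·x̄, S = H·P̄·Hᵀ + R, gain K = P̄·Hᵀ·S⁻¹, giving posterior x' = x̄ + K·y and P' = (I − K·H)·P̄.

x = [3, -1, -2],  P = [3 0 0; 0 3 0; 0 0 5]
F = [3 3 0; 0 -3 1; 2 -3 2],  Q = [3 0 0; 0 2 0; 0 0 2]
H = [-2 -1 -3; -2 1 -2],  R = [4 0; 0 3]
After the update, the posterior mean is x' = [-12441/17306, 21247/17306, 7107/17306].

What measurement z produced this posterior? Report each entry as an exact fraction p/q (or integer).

x̄ = F·x = [6, 1, 5]
P̄ = F·P·Fᵀ + Q = [57 -27 -9; -27 34 37; -9 37 61]
S = H·P̄·Hᵀ + R = [821 433; 433 397]
K = P̄·Hᵀ·S⁻¹ = [29439/138448 -75003/138448; -42189/138448 50897/138448; -51183/138448 32459/138448]
x' − x̄ = [-116277/17306, 3941/17306, -79423/17306] = K·y
y = (KᵀK)⁻¹·Kᵀ·(x' − x̄) = [27, 23]
z = y + H·x̄ = [27, 23] + [-28, -21] = [-1, 2]

z = [-1, 2]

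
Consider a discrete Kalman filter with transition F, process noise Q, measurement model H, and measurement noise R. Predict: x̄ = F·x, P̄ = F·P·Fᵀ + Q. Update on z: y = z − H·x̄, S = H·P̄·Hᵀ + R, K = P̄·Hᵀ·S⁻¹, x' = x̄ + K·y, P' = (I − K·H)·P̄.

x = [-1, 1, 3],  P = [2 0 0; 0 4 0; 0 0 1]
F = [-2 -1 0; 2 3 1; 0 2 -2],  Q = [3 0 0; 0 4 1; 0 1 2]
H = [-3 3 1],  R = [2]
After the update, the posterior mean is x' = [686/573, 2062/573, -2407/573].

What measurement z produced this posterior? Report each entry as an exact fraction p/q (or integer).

z = [3]

x̄ = F·x = [1, 4, -4]
P̄ = F·P·Fᵀ + Q = [15 -20 -8; -20 49 23; -8 23 22]
S = H·P̄·Hᵀ + R = [1146]
K = P̄·Hᵀ·S⁻¹ = [-113/1146; 115/573; 115/1146]
x' − x̄ = [113/573, -230/573, -115/573] = K·y
y = (KᵀK)⁻¹·Kᵀ·(x' − x̄) = [-2]
z = y + H·x̄ = [-2] + [5] = [3]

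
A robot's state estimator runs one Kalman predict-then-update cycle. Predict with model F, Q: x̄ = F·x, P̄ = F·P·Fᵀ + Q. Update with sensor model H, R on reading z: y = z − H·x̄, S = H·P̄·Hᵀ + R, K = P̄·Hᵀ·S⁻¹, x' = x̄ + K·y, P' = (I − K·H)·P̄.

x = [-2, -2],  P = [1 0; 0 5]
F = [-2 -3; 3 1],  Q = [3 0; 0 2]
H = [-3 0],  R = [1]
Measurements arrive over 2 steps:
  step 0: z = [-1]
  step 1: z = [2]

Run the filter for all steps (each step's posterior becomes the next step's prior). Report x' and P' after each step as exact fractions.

step 0: x' = [166/469, -275/67], P' = [52/469 -3/67; -3/67 505/67]
step 1: x' = [-193625/299071, 1973/2183], P' = [33178/299071 -78/2183; -78/2183 6417/2183]

step 0: x̄ = F·x = [10, -8]
step 0: P̄ = F·P·Fᵀ + Q = [52 -21; -21 16]
step 0: y = z − H·x̄ = [29]
step 0: S = H·P̄·Hᵀ + R = [469]
step 0: K = P̄·Hᵀ·S⁻¹ = [-156/469; 9/67]
step 0: x' = x̄ + K·y = [166/469, -275/67]
step 0: P' = (I − K·H)·P̄ = [52/469 -3/67; -3/67 505/67]
step 1: x̄ = F·x = [5443/469, -1427/469]
step 1: P̄ = F·P·Fᵀ + Q = [33178/469 -10686/469; -10686/469 4815/469]
step 1: y = z − H·x̄ = [17267/469]
step 1: S = H·P̄·Hᵀ + R = [299071/469]
step 1: K = P̄·Hᵀ·S⁻¹ = [-99534/299071; 234/2183]
step 1: x' = x̄ + K·y = [-193625/299071, 1973/2183]
step 1: P' = (I − K·H)·P̄ = [33178/299071 -78/2183; -78/2183 6417/2183]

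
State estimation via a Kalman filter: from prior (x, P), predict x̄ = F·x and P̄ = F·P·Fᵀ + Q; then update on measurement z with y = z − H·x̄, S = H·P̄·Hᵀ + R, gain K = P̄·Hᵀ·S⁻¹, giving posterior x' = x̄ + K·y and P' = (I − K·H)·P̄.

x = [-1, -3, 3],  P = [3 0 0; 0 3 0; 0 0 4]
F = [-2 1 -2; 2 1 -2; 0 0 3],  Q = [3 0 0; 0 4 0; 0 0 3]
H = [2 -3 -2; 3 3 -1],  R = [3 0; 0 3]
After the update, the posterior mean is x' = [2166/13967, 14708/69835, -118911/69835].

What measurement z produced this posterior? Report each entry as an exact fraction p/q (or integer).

z = [3, 3]

x̄ = F·x = [-7, -11, 9]
P̄ = F·P·Fᵀ + Q = [34 7 -24; 7 35 -24; -24 -24 39]
S = H·P̄·Hᵀ + R = [430 210; 210 1077]
K = P̄·Hᵀ·S⁻¹ = [4763/27934 1442/13967; -25937/139670 2451/13967; -3288/69835 -2245/13967]
x' − x̄ = [99935/13967, 782893/69835, -747426/69835] = K·y
y = (KᵀK)⁻¹·Kᵀ·(x' − x̄) = [2, 66]
z = y + H·x̄ = [2, 66] + [1, -63] = [3, 3]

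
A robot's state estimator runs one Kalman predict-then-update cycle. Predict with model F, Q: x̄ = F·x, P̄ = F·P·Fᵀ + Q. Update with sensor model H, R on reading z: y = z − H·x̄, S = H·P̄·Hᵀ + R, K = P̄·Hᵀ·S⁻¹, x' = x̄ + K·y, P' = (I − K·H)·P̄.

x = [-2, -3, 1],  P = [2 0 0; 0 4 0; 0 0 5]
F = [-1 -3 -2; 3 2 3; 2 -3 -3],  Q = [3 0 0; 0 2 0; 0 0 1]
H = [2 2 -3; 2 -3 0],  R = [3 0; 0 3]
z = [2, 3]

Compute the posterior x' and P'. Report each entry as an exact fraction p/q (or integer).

x̄ = F·x = [9, -9, 2]
P̄ = F·P·Fᵀ + Q = [61 -60 62; -60 81 -57; 62 -57 90]
y = z − H·x̄ = [8, -42]
S = H·P̄·Hᵀ + R = [841 -1007; -1007 1696]
K = P̄·Hᵀ·S⁻¹ = [-50/2593 22898/137429; -27/2593 -30264/137429; -905/2593 -4575/137429]
x' = x̄ + K·y = [253945/137429, 22779/137429, 83288/137429]
P' = (I − K·H)·P̄ = [980373/137429 630684/137429 1076688/137429; 630684/137429 450720/137429 722367/137429; 1076688/137429 722367/137429 1247335/137429]

x' = [253945/137429, 22779/137429, 83288/137429]
P' = [980373/137429 630684/137429 1076688/137429; 630684/137429 450720/137429 722367/137429; 1076688/137429 722367/137429 1247335/137429]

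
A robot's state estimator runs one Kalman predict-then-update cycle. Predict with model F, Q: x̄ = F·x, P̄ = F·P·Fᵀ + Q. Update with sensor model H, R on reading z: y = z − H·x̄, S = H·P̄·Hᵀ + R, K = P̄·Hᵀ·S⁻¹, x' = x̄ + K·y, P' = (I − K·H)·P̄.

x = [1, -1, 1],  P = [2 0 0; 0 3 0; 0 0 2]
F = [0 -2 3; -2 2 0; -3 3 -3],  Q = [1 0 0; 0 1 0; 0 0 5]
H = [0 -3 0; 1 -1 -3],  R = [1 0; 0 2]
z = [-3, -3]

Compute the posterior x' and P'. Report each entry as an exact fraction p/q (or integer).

x̄ = F·x = [5, -4, -9]
P̄ = F·P·Fᵀ + Q = [31 -12 -36; -12 21 30; -36 30 68]
y = z − H·x̄ = [-15, -39]
S = H·P̄·Hᵀ + R = [190 369; 369 1086]
K = P̄·Hᵀ·S⁻¹ = [-5541/23393 15406/70179; -7677/23393 -41/23393; 630/23393 -6030/23393]
x' = x̄ + K·y = [-198/23393, 23182/23393, 15183/23393]
P' = (I − K·H)·P̄ = [447671/70179 1847/23393 45702/23393; 1847/23393 2559/23393 -210/23393; 45702/23393 -210/23393 19324/23393]

x' = [-198/23393, 23182/23393, 15183/23393]
P' = [447671/70179 1847/23393 45702/23393; 1847/23393 2559/23393 -210/23393; 45702/23393 -210/23393 19324/23393]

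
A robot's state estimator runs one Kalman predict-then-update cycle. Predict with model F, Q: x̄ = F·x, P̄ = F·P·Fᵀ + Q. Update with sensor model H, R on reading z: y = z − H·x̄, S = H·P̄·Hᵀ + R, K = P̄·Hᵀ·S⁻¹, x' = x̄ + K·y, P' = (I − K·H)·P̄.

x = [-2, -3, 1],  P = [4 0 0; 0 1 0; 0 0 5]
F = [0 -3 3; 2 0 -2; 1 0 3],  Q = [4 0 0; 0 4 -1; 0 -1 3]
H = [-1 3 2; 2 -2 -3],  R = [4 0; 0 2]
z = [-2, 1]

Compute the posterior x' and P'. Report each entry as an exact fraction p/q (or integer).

x' = [35257/3702, -8093/3702, 13526/1851]
P' = [349975/7404 -76451/7404 142565/3702; -76451/7404 28111/7404 -35761/3702; 142565/3702 -35761/3702 60277/1851]

x̄ = F·x = [12, -6, 1]
P̄ = F·P·Fᵀ + Q = [58 -30 45; -30 40 -23; 45 -23 52]
y = z − H·x̄ = [26, -32]
S = H·P̄·Hᵀ + R = [354 -294; -294 286]
K = P̄·Hᵀ·S⁻¹ = [-2267/7404 -423/2468; 4435/7404 907/2468; -2185/3702 -835/1234]
x' = x̄ + K·y = [35257/3702, -8093/3702, 13526/1851]
P' = (I − K·H)·P̄ = [349975/7404 -76451/7404 142565/3702; -76451/7404 28111/7404 -35761/3702; 142565/3702 -35761/3702 60277/1851]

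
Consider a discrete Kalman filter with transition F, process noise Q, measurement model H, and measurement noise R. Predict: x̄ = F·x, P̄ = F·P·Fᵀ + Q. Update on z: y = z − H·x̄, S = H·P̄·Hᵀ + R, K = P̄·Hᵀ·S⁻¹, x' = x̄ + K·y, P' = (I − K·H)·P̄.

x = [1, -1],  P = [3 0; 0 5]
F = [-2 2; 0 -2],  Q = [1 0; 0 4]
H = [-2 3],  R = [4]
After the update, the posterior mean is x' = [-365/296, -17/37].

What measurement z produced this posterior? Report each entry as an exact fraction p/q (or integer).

z = [1]

x̄ = F·x = [-4, 2]
P̄ = F·P·Fᵀ + Q = [33 -20; -20 24]
S = H·P̄·Hᵀ + R = [592]
K = P̄·Hᵀ·S⁻¹ = [-63/296; 7/37]
x' − x̄ = [819/296, -91/37] = K·y
y = (KᵀK)⁻¹·Kᵀ·(x' − x̄) = [-13]
z = y + H·x̄ = [-13] + [14] = [1]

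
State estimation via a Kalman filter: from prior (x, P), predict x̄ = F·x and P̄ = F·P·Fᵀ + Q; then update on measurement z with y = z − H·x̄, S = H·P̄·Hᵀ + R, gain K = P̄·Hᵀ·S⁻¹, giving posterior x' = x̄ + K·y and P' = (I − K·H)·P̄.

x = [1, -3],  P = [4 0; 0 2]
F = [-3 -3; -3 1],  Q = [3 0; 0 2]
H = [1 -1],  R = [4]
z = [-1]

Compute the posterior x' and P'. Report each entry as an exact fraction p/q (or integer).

x' = [-105/41, -116/41]
P' = [1608/41 1500/41; 1500/41 1540/41]

x̄ = F·x = [6, -6]
P̄ = F·P·Fᵀ + Q = [57 30; 30 40]
y = z − H·x̄ = [-13]
S = H·P̄·Hᵀ + R = [41]
K = P̄·Hᵀ·S⁻¹ = [27/41; -10/41]
x' = x̄ + K·y = [-105/41, -116/41]
P' = (I − K·H)·P̄ = [1608/41 1500/41; 1500/41 1540/41]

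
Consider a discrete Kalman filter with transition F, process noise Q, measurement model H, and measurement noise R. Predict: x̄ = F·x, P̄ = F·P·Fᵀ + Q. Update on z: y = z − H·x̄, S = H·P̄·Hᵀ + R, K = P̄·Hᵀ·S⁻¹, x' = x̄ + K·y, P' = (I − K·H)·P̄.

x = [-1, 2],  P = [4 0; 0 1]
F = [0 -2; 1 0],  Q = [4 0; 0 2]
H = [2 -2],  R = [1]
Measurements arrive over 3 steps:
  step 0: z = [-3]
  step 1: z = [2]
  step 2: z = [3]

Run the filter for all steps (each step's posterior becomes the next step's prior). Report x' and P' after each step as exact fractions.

step 0: x' = [-60/19, -31/19], P' = [200/57 64/19; 64/19 66/19]
step 1: x' = [-2822/8465, -11596/8465], P' = [13148/8465 11744/8465; 11744/8465 12442/8465]
step 2: x' = [1110080/651193, 119974/651193], P' = [1011532/651193 904416/651193; 904416/651193 957982/651193]

step 0: x̄ = F·x = [-4, -1]
step 0: P̄ = F·P·Fᵀ + Q = [8 0; 0 6]
step 0: y = z − H·x̄ = [3]
step 0: S = H·P̄·Hᵀ + R = [57]
step 0: K = P̄·Hᵀ·S⁻¹ = [16/57; -4/19]
step 0: x' = x̄ + K·y = [-60/19, -31/19]
step 0: P' = (I − K·H)·P̄ = [200/57 64/19; 64/19 66/19]
step 1: x̄ = F·x = [62/19, -60/19]
step 1: P̄ = F·P·Fᵀ + Q = [340/19 -128/19; -128/19 314/57]
step 1: y = z − H·x̄ = [-206/19]
step 1: S = H·P̄·Hᵀ + R = [8465/57]
step 1: K = P̄·Hᵀ·S⁻¹ = [2808/8465; -1396/8465]
step 1: x' = x̄ + K·y = [-2822/8465, -11596/8465]
step 1: P' = (I − K·H)·P̄ = [13148/8465 11744/8465; 11744/8465 12442/8465]
step 2: x̄ = F·x = [23192/8465, -2822/8465]
step 2: P̄ = F·P·Fᵀ + Q = [83628/8465 -23488/8465; -23488/8465 30078/8465]
step 2: y = z − H·x̄ = [-26633/8465]
step 2: S = H·P̄·Hᵀ + R = [651193/8465]
step 2: K = P̄·Hᵀ·S⁻¹ = [214232/651193; -107132/651193]
step 2: x' = x̄ + K·y = [1110080/651193, 119974/651193]
step 2: P' = (I − K·H)·P̄ = [1011532/651193 904416/651193; 904416/651193 957982/651193]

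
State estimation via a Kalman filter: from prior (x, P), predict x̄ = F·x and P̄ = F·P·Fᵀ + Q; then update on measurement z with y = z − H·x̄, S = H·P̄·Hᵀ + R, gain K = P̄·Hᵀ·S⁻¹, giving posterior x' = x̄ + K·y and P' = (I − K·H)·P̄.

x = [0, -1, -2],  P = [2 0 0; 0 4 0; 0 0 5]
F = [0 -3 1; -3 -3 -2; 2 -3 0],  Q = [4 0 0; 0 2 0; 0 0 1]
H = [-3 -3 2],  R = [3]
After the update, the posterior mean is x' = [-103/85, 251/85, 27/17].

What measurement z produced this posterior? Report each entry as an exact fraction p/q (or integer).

x̄ = F·x = [1, 7, 3]
P̄ = F·P·Fᵀ + Q = [45 26 36; 26 76 24; 36 24 45]
S = H·P̄·Hᵀ + R = [1020]
K = P̄·Hᵀ·S⁻¹ = [-47/340; -43/170; -3/34]
x' − x̄ = [-188/85, -344/85, -24/17] = K·y
y = (KᵀK)⁻¹·Kᵀ·(x' − x̄) = [16]
z = y + H·x̄ = [16] + [-18] = [-2]

z = [-2]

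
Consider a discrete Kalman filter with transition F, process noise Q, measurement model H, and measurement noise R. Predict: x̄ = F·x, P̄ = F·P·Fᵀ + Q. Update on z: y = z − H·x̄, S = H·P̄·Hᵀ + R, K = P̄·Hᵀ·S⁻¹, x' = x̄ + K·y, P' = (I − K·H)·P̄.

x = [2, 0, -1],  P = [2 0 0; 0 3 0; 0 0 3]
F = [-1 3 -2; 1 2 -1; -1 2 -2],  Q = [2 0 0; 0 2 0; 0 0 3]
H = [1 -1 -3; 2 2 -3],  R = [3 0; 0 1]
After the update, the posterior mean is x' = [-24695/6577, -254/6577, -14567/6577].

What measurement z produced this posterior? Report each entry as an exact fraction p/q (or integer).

z = [3, -1]

x̄ = F·x = [0, 3, 0]
P̄ = F·P·Fᵀ + Q = [43 22 32; 22 19 16; 32 16 29]
S = H·P̄·Hᵀ + R = [186 -27; -27 110]
K = P̄·Hᵀ·S⁻¹ = [-2444/6577 1433/6577; -1344/6577 1703/6577; -7567/19731 -81/6577]
x' − x̄ = [-24695/6577, -19985/6577, -14567/6577] = K·y
y = (KᵀK)⁻¹·Kᵀ·(x' − x̄) = [6, -7]
z = y + H·x̄ = [6, -7] + [-3, 6] = [3, -1]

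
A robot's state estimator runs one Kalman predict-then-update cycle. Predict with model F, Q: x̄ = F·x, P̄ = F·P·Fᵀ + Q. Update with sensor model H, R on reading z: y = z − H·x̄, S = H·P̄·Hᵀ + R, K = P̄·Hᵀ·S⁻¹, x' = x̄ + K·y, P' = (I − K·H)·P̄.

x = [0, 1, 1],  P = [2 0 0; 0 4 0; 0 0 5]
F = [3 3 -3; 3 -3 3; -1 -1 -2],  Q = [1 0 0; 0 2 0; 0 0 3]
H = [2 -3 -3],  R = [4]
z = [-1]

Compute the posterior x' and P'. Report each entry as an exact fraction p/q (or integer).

x̄ = F·x = [0, 0, -3]
P̄ = F·P·Fᵀ + Q = [100 -63 12; -63 101 -24; 12 -24 29]
y = z − H·x̄ = [-10]
S = H·P̄·Hᵀ + R = [1754]
K = P̄·Hᵀ·S⁻¹ = [353/1754; -357/1754; 9/1754]
x' = x̄ + K·y = [-1765/877, 1785/877, -2676/877]
P' = (I − K·H)·P̄ = [50791/1754 15519/1754 17871/1754; 15519/1754 49705/1754 -38883/1754; 17871/1754 -38883/1754 50785/1754]

x' = [-1765/877, 1785/877, -2676/877]
P' = [50791/1754 15519/1754 17871/1754; 15519/1754 49705/1754 -38883/1754; 17871/1754 -38883/1754 50785/1754]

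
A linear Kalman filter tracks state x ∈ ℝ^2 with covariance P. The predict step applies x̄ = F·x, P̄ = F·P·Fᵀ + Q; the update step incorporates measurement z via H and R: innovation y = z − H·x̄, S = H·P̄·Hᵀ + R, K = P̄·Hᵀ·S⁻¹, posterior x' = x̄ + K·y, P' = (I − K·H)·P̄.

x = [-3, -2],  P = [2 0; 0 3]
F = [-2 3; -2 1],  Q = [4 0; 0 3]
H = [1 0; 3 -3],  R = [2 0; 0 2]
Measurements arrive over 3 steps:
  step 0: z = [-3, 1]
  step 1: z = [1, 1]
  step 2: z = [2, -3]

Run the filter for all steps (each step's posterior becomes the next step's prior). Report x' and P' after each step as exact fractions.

step 0: x' = [-321/161, -346/161], P' = [4782/2737 4694/2737; 4694/2737 5196/2737]
step 1: x' = [546856/836265, 307679/836265], P' = [942608/836265 895912/836265; 895912/836265 1029278/836265]
step 2: x' = [124433631/209332418, 308007533/209332418], P' = [117921185/104666209 111984105/104666209; 111984105/104666209 128495007/104666209]

step 0: x̄ = F·x = [0, 4]
step 0: P̄ = F·P·Fᵀ + Q = [39 17; 17 14]
step 0: y = z − H·x̄ = [-3, 13]
step 0: S = H·P̄·Hᵀ + R = [41 66; 66 173]
step 0: K = P̄·Hᵀ·S⁻¹ = [2391/2737 132/2737; 2347/2737 -753/2737]
step 0: x' = x̄ + K·y = [-321/161, -346/161]
step 0: P' = (I − K·H)·P̄ = [4782/2737 4694/2737; 4694/2737 5196/2737]
step 1: x̄ = F·x = [-396/161, 296/161]
step 1: P̄ = F·P·Fᵀ + Q = [20512/2737 -2836/2737; -2836/2737 13759/2737]
step 1: y = z − H·x̄ = [557/161, 2237/161]
step 1: S = H·P̄·Hᵀ + R = [25986/2737 70044/2737; 70044/2737 364961/2737]
step 1: K = P̄·Hᵀ·S⁻¹ = [471304/836265 23348/278755; 447956/836265 -66683/278755]
step 1: x' = x̄ + K·y = [546856/836265, 307679/836265]
step 1: P' = (I − K·H)·P̄ = [942608/836265 895912/836265; 895912/836265 1029278/836265]
step 2: x̄ = F·x = [-34135/167253, -262011/278755]
step 2: P̄ = F·P·Fᵀ + Q = [1125610/167253 -20602/55751; -20602/55751 1241619/278755]
step 2: y = z − H·x̄ = [368641/167253, -1451623/278755]
step 2: S = H·P̄·Hᵀ + R = [1460116/167253 1187416/55751; 1187416/55751 30470411/278755]
step 2: K = P̄·Hᵀ·S⁻¹ = [117921185/209332418 8905620/104666209; 111984105/209332418 -24766353/104666209]
step 2: x' = x̄ + K·y = [124433631/209332418, 308007533/209332418]
step 2: P' = (I − K·H)·P̄ = [117921185/104666209 111984105/104666209; 111984105/104666209 128495007/104666209]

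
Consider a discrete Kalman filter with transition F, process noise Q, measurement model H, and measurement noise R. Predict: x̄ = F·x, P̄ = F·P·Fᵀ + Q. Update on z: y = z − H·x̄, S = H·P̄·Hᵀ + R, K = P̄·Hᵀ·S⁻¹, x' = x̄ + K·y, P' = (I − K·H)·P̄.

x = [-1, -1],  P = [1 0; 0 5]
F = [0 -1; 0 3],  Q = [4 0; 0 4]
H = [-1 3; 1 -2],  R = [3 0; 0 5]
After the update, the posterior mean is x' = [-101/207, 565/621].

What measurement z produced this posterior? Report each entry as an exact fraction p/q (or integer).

z = [3, -3]

x̄ = F·x = [1, -3]
P̄ = F·P·Fᵀ + Q = [9 -15; -15 49]
S = H·P̄·Hᵀ + R = [543 -378; -378 270]
K = P̄·Hᵀ·S⁻¹ = [1/23 85/414; 19/69 -41/1242]
x' − x̄ = [-308/207, 2428/621] = K·y
y = (KᵀK)⁻¹·Kᵀ·(x' − x̄) = [13, -10]
z = y + H·x̄ = [13, -10] + [-10, 7] = [3, -3]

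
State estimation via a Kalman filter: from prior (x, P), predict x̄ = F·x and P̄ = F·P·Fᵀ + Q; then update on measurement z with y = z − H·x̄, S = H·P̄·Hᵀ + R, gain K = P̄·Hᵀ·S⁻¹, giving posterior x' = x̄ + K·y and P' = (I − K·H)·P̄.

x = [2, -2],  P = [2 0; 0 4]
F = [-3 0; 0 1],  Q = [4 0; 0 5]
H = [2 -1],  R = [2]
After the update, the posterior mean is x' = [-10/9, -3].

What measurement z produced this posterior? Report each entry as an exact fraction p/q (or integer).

z = [1]

x̄ = F·x = [-6, -2]
P̄ = F·P·Fᵀ + Q = [22 0; 0 9]
S = H·P̄·Hᵀ + R = [99]
K = P̄·Hᵀ·S⁻¹ = [4/9; -1/11]
x' − x̄ = [44/9, -1] = K·y
y = (KᵀK)⁻¹·Kᵀ·(x' − x̄) = [11]
z = y + H·x̄ = [11] + [-10] = [1]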